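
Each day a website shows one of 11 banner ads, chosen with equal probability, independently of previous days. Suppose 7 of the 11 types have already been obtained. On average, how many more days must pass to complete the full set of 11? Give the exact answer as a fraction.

Starting from 7 distinct types, each trial gives a new one with probability (11−i)/11 when i types are held, so the wait for the next new type is 11/(11−i).
E = 11/4 + 11/3 + 11/2 + 11/1 = 275/12.

275/12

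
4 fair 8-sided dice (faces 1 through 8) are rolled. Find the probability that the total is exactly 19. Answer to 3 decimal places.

There are 8^4 = 4096 equally likely outcomes.
The number of ordered 4-tuples from {1,…,8} summing to 19 is 336.
P(sum = 19) = 336/4096 = 21/256 ≈ 0.082.

0.082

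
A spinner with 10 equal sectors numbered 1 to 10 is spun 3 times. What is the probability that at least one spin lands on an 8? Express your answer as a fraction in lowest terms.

271/1000

P(no spin lands on an 8) = (9/10)^3 = 729/1000.
P(at least one) = 1 − 729/1000 = 271/1000.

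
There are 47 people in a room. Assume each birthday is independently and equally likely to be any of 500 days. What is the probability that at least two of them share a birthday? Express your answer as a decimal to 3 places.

0.893

It's easier to compute the probability that all 47 are distinct.
P(all distinct) = 500/500 · 499/500 · ··· · 454/500 ≈ 0.107.
So the probability of at least one match is 1 − 0.107 = 0.893.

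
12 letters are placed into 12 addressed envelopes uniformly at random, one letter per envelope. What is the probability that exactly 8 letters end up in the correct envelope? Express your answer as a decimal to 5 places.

Choose which 8 of the 12 are fixed: C(12,8) = 495 ways.
The remaining 4 must have no fixed point: D(4) = 9.
P = 495·9/479001600 = 1/107520 ≈ 0.00001.

0.00001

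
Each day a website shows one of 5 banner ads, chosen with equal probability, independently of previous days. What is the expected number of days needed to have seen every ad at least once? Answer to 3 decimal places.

After i distinct types are collected, each trial gives a new one with probability (5−i)/5, so the expected wait for the next new type is 5/(5−i).
E = 5/5 + 5/4 + 5/3 + 5/2 + 5/1 = 137/12 ≈ 11.417.

11.417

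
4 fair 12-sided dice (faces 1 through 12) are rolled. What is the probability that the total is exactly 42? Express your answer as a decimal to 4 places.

0.0041

There are 12^4 = 20736 equally likely outcomes.
The number of ordered 4-tuples from {1,…,12} summing to 42 is 84.
P(sum = 42) = 84/20736 = 7/1728 ≈ 0.0041.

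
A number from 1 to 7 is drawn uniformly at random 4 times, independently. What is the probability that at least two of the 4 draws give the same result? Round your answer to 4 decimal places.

P(all 4 different) = 7/7 · 6/7 · ··· · 4/7 ≈ 0.3499.
P(at least two equal) = 1 − 0.3499 = 0.6501.

0.6501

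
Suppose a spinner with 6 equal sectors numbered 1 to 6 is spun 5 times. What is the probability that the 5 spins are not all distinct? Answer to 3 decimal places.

0.907

P(all 5 different) = 6/6 · 5/6 · ··· · 2/6 ≈ 0.093.
P(at least two equal) = 1 − 0.093 = 0.907.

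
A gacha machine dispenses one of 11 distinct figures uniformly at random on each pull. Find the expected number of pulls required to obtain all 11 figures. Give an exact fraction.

After i distinct types are collected, each trial gives a new one with probability (11−i)/11, so the expected wait for the next new type is 11/(11−i).
E = 11/11 + 11/10 + 11/9 + 11/8 + 11/7 + 11/6 + 11/5 + 11/4 + 11/3 + 11/2 + 11/1 = 83711/2520.

83711/2520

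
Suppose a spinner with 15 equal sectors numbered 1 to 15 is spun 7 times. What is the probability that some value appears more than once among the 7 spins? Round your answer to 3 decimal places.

P(all 7 different) = 15/15 · 14/15 · ··· · 9/15 ≈ 0.190.
P(at least two equal) = 1 − 0.190 = 0.810.

0.810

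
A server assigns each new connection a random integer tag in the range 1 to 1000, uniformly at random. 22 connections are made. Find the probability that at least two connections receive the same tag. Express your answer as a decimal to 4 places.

0.2076

It's easier to compute the probability that all 22 are distinct.
P(all distinct) = 1000/1000 · 999/1000 · ··· · 979/1000 ≈ 0.7924.
So the probability of at least one match is 1 − 0.7924 = 0.2076.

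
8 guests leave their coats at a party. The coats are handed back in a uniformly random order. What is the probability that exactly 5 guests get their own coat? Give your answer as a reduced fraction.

Choose which 5 of the 8 are fixed: C(8,5) = 56 ways.
The remaining 3 must have no fixed point: D(3) = 2.
P = 56·2/40320 = 1/360.

1/360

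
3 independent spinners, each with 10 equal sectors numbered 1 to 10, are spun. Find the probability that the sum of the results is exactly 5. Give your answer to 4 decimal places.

0.0060

There are 10^3 = 1000 equally likely outcomes.
The number of ordered 3-tuples from {1,…,10} summing to 5 is 6.
P(sum = 5) = 6/1000 = 3/500 ≈ 0.0060.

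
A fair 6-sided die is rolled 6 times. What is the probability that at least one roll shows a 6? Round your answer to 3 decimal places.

0.665

P(no roll shows a 6) = (5/6)^6 ≈ 0.335.
P(at least one) = 1 − 0.335 = 0.665.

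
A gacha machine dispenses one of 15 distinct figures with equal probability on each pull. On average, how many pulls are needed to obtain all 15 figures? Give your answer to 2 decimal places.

After i distinct types are collected, each trial gives a new one with probability (15−i)/15, so the expected wait for the next new type is 15/(15−i).
E = 15/15 + 15/14 + 15/13 + 15/12 + 15/11 + 15/10 + 15/9 + 15/8 + 15/7 + 15/6 + 15/5 + 15/4 + 15/3 + 15/2 + 15/1 = 1195757/24024 ≈ 49.77.

49.77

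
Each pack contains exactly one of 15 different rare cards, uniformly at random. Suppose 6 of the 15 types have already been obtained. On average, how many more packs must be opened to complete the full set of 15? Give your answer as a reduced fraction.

Starting from 6 distinct types, each trial gives a new one with probability (15−i)/15 when i types are held, so the wait for the next new type is 15/(15−i).
E = 15/9 + 15/8 + 15/7 + 15/6 + 15/5 + 15/4 + 15/3 + 15/2 + 15/1 = 7129/168.

7129/168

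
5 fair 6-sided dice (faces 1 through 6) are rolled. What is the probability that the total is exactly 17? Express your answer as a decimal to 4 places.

There are 6^5 = 7776 equally likely outcomes.
The number of ordered 5-tuples from {1,…,6} summing to 17 is 780.
P(sum = 17) = 780/7776 = 65/648 ≈ 0.1003.

0.1003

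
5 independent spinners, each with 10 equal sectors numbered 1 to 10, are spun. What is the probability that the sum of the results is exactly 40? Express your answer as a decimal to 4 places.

0.0100

There are 10^5 = 100000 equally likely outcomes.
The number of ordered 5-tuples from {1,…,10} summing to 40 is 996.
P(sum = 40) = 996/100000 = 249/25000 ≈ 0.0100.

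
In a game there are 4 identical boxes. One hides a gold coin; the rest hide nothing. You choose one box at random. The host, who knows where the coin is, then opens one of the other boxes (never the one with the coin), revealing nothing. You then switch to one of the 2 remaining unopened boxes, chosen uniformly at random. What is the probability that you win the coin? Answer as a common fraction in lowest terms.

Your original box holds the coin with probability 1/4, so the other 3 collectively hold it with probability 3/4.
The host can always find an empty box to open, so this doesn't change that 3/4; it is now spread over the 2 remaining unopened boxes.
P(win by switching) = (3/4) · (1/2) = 3/8.

3/8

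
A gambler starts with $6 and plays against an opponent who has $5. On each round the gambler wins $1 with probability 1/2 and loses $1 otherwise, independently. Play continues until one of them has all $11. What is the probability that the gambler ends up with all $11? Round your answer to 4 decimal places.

With a fair step, P(i) = ½P(i−1) + ½P(i+1) with P(0)=0, P(11)=1 has the linear solution P(i) = i/11.
P(6) = 6/11 ≈ 0.5455.

0.5455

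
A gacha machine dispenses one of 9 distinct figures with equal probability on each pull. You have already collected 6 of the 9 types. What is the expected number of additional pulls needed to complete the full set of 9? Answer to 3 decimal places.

16.500

Starting from 6 distinct types, each trial gives a new one with probability (9−i)/9 when i types are held, so the wait for the next new type is 9/(9−i).
E = 9/3 + 9/2 + 9/1 = 33/2 ≈ 16.500.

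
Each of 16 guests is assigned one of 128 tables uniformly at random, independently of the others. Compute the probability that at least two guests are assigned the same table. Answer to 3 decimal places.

0.624

It's easier to compute the probability that all 16 are distinct.
P(all distinct) = 128/128 · 127/128 · ··· · 113/128 ≈ 0.376.
So the probability of at least one match is 1 − 0.376 = 0.624.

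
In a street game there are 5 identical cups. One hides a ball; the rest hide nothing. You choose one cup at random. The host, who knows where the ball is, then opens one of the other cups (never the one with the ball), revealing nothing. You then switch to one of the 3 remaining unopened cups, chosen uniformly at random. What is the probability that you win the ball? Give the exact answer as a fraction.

Your original cup holds the ball with probability 1/5, so the other 4 collectively hold it with probability 4/5.
The host can always find an empty cup to open, so this doesn't change that 4/5; it is now spread over the 3 remaining unopened cups.
P(win by switching) = (4/5) · (1/3) = 4/15.

4/15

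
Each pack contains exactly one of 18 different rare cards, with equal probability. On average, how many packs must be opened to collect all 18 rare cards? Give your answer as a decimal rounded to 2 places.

After i distinct types are collected, each trial gives a new one with probability (18−i)/18, so the expected wait for the next new type is 18/(18−i).
E = 18/18 + 18/17 + 18/16 + 18/15 + 18/14 + 18/13 + 18/12 + 18/11 + 18/10 + 18/9 + 18/8 + 18/7 + 18/6 + 18/5 + 18/4 + 18/3 + 18/2 + 18/1 = 42822903/680680 ≈ 62.91.

62.91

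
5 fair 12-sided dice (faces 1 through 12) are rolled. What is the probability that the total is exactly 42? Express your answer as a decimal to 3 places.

There are 12^5 = 248832 equally likely outcomes.
The number of ordered 5-tuples from {1,…,12} summing to 42 is 6265.
P(sum = 42) = 6265/248832 ≈ 0.025.

0.025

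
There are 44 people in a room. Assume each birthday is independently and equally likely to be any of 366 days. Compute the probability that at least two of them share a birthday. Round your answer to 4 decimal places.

0.9324

It's easier to compute the probability that all 44 are distinct.
P(all distinct) = 366/366 · 365/366 · ··· · 323/366 ≈ 0.0676.
So the probability of at least one match is 1 − 0.0676 = 0.9324.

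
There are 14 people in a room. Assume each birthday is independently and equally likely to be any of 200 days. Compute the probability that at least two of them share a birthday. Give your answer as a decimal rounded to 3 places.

It's easier to compute the probability that all 14 are distinct.
P(all distinct) = 200/200 · 199/200 · ··· · 187/200 ≈ 0.628.
So the probability of at least one match is 1 − 0.628 = 0.372.

0.372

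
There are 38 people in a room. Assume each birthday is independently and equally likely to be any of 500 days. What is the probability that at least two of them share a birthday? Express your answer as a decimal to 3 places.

It's easier to compute the probability that all 38 are distinct.
P(all distinct) = 500/500 · 499/500 · ··· · 463/500 ≈ 0.236.
So the probability of at least one match is 1 − 0.236 = 0.764.

0.764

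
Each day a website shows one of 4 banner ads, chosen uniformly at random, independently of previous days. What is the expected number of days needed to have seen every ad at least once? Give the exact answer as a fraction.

After i distinct types are collected, each trial gives a new one with probability (4−i)/4, so the expected wait for the next new type is 4/(4−i).
E = 4/4 + 4/3 + 4/2 + 4/1 = 25/3.

25/3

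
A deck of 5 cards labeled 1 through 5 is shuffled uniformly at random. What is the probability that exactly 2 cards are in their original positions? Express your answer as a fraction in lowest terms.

1/6

Choose which 2 of the 5 are fixed: C(5,2) = 10 ways.
The remaining 3 must have no fixed point: D(3) = 2.
P = 10·2/120 = 1/6.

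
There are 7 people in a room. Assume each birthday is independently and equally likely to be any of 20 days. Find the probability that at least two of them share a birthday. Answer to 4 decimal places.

0.6948

It's easier to compute the probability that all 7 are distinct.
P(all distinct) = 20/20 · 19/20 · ··· · 14/20 ≈ 0.3052.
So the probability of at least one match is 1 − 0.3052 = 0.6948.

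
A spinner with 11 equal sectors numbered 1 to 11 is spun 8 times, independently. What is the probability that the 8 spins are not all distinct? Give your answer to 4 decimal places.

0.9690

P(all 8 different) = 11/11 · 10/11 · ··· · 4/11 ≈ 0.0310.
P(at least two equal) = 1 − 0.0310 = 0.9690.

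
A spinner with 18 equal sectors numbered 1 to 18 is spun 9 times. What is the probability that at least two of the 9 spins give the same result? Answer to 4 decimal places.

0.9111

P(all 9 different) = 18/18 · 17/18 · ··· · 10/18 ≈ 0.0889.
P(at least two equal) = 1 − 0.0889 = 0.9111.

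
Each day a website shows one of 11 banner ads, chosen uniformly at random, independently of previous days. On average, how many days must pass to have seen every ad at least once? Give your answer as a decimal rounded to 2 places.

33.22

After i distinct types are collected, each trial gives a new one with probability (11−i)/11, so the expected wait for the next new type is 11/(11−i).
E = 11/11 + 11/10 + 11/9 + 11/8 + 11/7 + 11/6 + 11/5 + 11/4 + 11/3 + 11/2 + 11/1 = 83711/2520 ≈ 33.22.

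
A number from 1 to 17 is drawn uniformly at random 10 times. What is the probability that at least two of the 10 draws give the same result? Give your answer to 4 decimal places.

0.9650

P(all 10 different) = 17/17 · 16/17 · ··· · 8/17 ≈ 0.0350.
P(at least two equal) = 1 − 0.0350 = 0.9650.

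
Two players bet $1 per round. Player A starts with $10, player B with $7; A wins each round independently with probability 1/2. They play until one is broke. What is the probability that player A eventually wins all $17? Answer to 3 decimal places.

With a fair step, P(i) = ½P(i−1) + ½P(i+1) with P(0)=0, P(17)=1 has the linear solution P(i) = i/17.
P(10) = 10/17 ≈ 0.588.

0.588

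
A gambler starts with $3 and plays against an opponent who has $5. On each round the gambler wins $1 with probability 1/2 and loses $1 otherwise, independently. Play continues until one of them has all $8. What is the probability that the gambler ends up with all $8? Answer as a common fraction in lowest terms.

3/8

With a fair step, P(i) = ½P(i−1) + ½P(i+1) with P(0)=0, P(8)=1 has the linear solution P(i) = i/8.
P(3) = 3/8.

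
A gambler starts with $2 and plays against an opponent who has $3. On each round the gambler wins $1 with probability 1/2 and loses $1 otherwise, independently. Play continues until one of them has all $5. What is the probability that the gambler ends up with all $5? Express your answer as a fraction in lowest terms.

With a fair step, P(i) = ½P(i−1) + ½P(i+1) with P(0)=0, P(5)=1 has the linear solution P(i) = i/5.
P(2) = 2/5.

2/5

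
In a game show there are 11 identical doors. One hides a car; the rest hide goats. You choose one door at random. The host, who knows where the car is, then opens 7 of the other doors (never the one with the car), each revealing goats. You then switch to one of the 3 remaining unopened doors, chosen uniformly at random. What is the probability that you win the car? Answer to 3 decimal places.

0.303

Your original door holds the car with probability 1/11, so the other 10 collectively hold it with probability 10/11.
The host can always find 7 empty doors to open, so the reveals don't change that 10/11; it is now spread over the 3 remaining unopened doors.
P(win by switching) = (10/11) · (1/3) = 10/33 ≈ 0.303.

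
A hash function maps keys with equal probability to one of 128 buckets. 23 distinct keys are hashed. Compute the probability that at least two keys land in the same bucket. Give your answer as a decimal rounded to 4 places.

0.8780

It's easier to compute the probability that all 23 are distinct.
P(all distinct) = 128/128 · 127/128 · ··· · 106/128 ≈ 0.1220.
So the probability of at least one match is 1 − 0.1220 = 0.8780.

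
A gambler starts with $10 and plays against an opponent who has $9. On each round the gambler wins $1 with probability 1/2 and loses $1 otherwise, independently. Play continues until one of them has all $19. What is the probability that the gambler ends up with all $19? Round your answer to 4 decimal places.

0.5263

With a fair step, P(i) = ½P(i−1) + ½P(i+1) with P(0)=0, P(19)=1 has the linear solution P(i) = i/19.
P(10) = 10/19 ≈ 0.5263.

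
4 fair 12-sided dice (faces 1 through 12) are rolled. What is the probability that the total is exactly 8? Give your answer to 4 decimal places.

0.0017

There are 12^4 = 20736 equally likely outcomes.
The number of ordered 4-tuples from {1,…,12} summing to 8 is 35.
P(sum = 8) = 35/20736 ≈ 0.0017.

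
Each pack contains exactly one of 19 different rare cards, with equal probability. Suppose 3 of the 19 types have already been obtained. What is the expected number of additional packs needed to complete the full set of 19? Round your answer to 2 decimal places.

Starting from 3 distinct types, each trial gives a new one with probability (19−i)/19 when i types are held, so the wait for the next new type is 19/(19−i).
E = 19/16 + 19/15 + 19/14 + 19/13 + 19/12 + 19/11 + 19/10 + 19/9 + 19/8 + 19/7 + 19/6 + 19/5 + 19/4 + 19/3 + 19/2 + 19/1 = 46294621/720720 ≈ 64.23.

64.23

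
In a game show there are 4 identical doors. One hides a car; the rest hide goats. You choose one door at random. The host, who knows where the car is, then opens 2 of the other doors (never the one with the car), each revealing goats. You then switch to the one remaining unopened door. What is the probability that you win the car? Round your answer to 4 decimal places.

Your original door holds the car with probability 1/4, so the other 3 collectively hold it with probability 3/4.
The host can always find 2 empty doors to open, so the reveals don't change that 3/4; it is now spread over the 1 remaining unopened door.
P(win by switching) = (3/4) · (1/1) = 3/4 ≈ 0.7500.

0.7500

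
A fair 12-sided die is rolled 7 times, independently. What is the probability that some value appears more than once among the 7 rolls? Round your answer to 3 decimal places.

0.889

P(all 7 different) = 12/12 · 11/12 · ··· · 6/12 ≈ 0.111.
P(at least two equal) = 1 − 0.111 = 0.889.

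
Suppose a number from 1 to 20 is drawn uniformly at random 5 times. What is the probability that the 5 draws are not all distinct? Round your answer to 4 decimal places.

0.4186

P(all 5 different) = 20/20 · 19/20 · ··· · 16/20 ≈ 0.5814.
P(at least two equal) = 1 − 0.5814 = 0.4186.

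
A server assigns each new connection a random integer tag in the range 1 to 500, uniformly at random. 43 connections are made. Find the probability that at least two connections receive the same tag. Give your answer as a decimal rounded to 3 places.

It's easier to compute the probability that all 43 are distinct.
P(all distinct) = 500/500 · 499/500 · ··· · 458/500 ≈ 0.156.
So the probability of at least one match is 1 − 0.156 = 0.844.

0.844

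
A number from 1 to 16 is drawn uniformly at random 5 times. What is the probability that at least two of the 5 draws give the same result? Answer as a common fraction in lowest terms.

P(all 5 different) = 16/16 · 15/16 · ··· · 12/16 = 4095/8192.
P(at least two equal) = 1 − 4095/8192 = 4097/8192.

4097/8192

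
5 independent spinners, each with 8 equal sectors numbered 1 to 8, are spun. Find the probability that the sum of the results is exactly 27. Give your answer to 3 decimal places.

There are 8^5 = 32768 equally likely outcomes.
The number of ordered 5-tuples from {1,…,8} summing to 27 is 1750.
P(sum = 27) = 1750/32768 = 875/16384 ≈ 0.053.

0.053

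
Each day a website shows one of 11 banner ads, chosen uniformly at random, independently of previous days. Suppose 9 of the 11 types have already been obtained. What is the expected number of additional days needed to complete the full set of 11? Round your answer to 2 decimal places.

16.50

Starting from 9 distinct types, each trial gives a new one with probability (11−i)/11 when i types are held, so the wait for the next new type is 11/(11−i).
E = 11/2 + 11/1 = 33/2 ≈ 16.50.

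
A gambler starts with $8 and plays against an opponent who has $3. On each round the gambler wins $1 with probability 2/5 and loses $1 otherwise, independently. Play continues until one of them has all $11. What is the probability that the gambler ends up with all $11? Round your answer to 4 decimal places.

Let r = q/p = (3/5)/(2/5) = 3/2. The recurrence P(i) = p·P(i+1) + q·P(i−1) with P(0)=0, P(11)=1 gives P(i) = (1 − r^i)/(1 − r^11).
P(8) = (1 − (3/2)^8) / (1 − (3/2)^11) = 50440/175099 ≈ 0.2881.

0.2881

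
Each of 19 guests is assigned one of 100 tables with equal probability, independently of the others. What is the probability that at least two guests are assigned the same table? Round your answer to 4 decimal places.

It's easier to compute the probability that all 19 are distinct.
P(all distinct) = 100/100 · 99/100 · ··· · 82/100 ≈ 0.1610.
So the probability of at least one match is 1 − 0.1610 = 0.8390.

0.8390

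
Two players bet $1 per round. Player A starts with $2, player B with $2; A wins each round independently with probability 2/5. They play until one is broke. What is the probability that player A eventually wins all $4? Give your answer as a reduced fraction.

4/13

Let r = q/p = (3/5)/(2/5) = 3/2. The recurrence P(i) = p·P(i+1) + q·P(i−1) with P(0)=0, P(4)=1 gives P(i) = (1 − r^i)/(1 − r^4).
P(2) = (1 − (3/2)^2) / (1 − (3/2)^4) = 4/13.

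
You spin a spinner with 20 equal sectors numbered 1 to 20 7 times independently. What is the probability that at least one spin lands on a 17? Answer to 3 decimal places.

P(no spin lands on a 17) = (19/20)^7 ≈ 0.698.
P(at least one) = 1 − 0.698 = 0.302.

0.302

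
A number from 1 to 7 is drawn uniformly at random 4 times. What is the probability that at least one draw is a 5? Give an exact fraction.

P(no draw is a 5) = (6/7)^4 = 1296/2401.
P(at least one) = 1 − 1296/2401 = 1105/2401.

1105/2401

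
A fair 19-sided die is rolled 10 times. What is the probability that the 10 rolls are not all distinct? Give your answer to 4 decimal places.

P(all 10 different) = 19/19 · 18/19 · ··· · 10/19 ≈ 0.0547.
P(at least two equal) = 1 − 0.0547 = 0.9453.

0.9453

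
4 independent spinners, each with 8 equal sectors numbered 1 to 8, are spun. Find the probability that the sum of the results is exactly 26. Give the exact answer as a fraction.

There are 8^4 = 4096 equally likely outcomes.
The number of ordered 4-tuples from {1,…,8} summing to 26 is 84.
P(sum = 26) = 84/4096 = 21/1024.

21/1024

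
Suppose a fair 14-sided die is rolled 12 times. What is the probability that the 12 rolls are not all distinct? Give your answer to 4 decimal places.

P(all 12 different) = 14/14 · 13/14 · ··· · 3/14 ≈ 0.0008.
P(at least two equal) = 1 − 0.0008 = 0.9992.

0.9992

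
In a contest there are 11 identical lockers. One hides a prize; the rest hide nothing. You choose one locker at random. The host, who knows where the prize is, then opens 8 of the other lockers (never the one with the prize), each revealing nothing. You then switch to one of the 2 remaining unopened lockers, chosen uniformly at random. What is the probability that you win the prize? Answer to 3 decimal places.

Your original locker holds the prize with probability 1/11, so the other 10 collectively hold it with probability 10/11.
The host can always find 8 empty lockers to open, so the reveals don't change that 10/11; it is now spread over the 2 remaining unopened lockers.
P(win by switching) = (10/11) · (1/2) = 5/11 ≈ 0.455.

0.455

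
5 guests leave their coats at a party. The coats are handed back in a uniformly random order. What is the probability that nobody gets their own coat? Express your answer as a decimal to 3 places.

This is the derangement probability: permutations of 5 with no fixed point.
D(5) = 5! · (1 − 1/1! + 1/2! − ··· + (−1)^5/5!) = 44.
P = 44/120 = 11/30 ≈ 0.367.

0.367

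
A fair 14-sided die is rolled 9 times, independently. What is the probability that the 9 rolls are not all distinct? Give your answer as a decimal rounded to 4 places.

0.9648

P(all 9 different) = 14/14 · 13/14 · ··· · 6/14 ≈ 0.0352.
P(at least two equal) = 1 − 0.0352 = 0.9648.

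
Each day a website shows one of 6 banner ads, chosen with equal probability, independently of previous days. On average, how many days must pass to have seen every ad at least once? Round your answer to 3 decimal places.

14.700

After i distinct types are collected, each trial gives a new one with probability (6−i)/6, so the expected wait for the next new type is 6/(6−i).
E = 6/6 + 6/5 + 6/4 + 6/3 + 6/2 + 6/1 = 147/10 ≈ 14.700.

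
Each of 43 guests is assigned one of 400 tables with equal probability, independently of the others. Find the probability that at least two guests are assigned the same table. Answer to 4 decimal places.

It's easier to compute the probability that all 43 are distinct.
P(all distinct) = 400/400 · 399/400 · ··· · 358/400 ≈ 0.0961.
So the probability of at least one match is 1 − 0.0961 = 0.9039.

0.9039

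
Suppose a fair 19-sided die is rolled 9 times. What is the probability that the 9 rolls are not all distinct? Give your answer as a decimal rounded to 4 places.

P(all 9 different) = 19/19 · 18/19 · ··· · 11/19 ≈ 0.1039.
P(at least two equal) = 1 − 0.1039 = 0.8961.

0.8961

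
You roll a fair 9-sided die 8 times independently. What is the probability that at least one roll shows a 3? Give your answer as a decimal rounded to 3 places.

0.610

P(no roll shows a 3) = (8/9)^8 ≈ 0.390.
P(at least one) = 1 − 0.390 = 0.610.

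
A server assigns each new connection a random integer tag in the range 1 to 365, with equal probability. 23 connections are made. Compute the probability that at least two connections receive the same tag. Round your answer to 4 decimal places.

0.5073

It's easier to compute the probability that all 23 are distinct.
P(all distinct) = 365/365 · 364/365 · ··· · 343/365 ≈ 0.4927.
So the probability of at least one match is 1 − 0.4927 = 0.5073.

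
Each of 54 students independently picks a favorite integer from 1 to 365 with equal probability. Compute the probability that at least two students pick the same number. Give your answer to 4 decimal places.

0.9839

It's easier to compute the probability that all 54 are distinct.
P(all distinct) = 365/365 · 364/365 · ··· · 312/365 ≈ 0.0161.
So the probability of at least one match is 1 − 0.0161 = 0.9839.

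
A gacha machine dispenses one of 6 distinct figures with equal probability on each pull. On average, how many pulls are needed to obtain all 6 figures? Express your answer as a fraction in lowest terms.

After i distinct types are collected, each trial gives a new one with probability (6−i)/6, so the expected wait for the next new type is 6/(6−i).
E = 6/6 + 6/5 + 6/4 + 6/3 + 6/2 + 6/1 = 147/10.

147/10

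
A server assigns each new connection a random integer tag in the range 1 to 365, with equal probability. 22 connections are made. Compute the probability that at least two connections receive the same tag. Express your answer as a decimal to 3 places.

It's easier to compute the probability that all 22 are distinct.
P(all distinct) = 365/365 · 364/365 · ··· · 344/365 ≈ 0.524.
So the probability of at least one match is 1 − 0.524 = 0.476.

0.476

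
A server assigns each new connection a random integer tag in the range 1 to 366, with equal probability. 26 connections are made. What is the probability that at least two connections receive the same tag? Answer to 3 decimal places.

It's easier to compute the probability that all 26 are distinct.
P(all distinct) = 366/366 · 365/366 · ··· · 341/366 ≈ 0.403.
So the probability of at least one match is 1 − 0.403 = 0.597.

0.597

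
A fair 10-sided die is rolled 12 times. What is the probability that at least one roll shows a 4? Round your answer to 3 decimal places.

P(no roll shows a 4) = (9/10)^12 ≈ 0.282.
P(at least one) = 1 − 0.282 = 0.718.

0.718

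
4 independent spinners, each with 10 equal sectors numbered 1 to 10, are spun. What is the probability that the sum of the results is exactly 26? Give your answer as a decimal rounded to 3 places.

There are 10^4 = 10000 equally likely outcomes.
The number of ordered 4-tuples from {1,…,10} summing to 26 is 540.
P(sum = 26) = 540/10000 = 27/500 ≈ 0.054.

0.054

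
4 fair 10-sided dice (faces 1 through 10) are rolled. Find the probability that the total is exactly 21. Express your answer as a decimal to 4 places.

There are 10^4 = 10000 equally likely outcomes.
The number of ordered 4-tuples from {1,…,10} summing to 21 is 660.
P(sum = 21) = 660/10000 = 33/500 ≈ 0.0660.

0.0660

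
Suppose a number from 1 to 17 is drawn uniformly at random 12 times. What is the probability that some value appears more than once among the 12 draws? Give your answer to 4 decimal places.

0.9949

P(all 12 different) = 17/17 · 16/17 · ··· · 6/17 ≈ 0.0051.
P(at least two equal) = 1 − 0.0051 = 0.9949.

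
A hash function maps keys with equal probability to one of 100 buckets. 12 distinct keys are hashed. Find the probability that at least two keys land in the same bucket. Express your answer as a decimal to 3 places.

0.497

It's easier to compute the probability that all 12 are distinct.
P(all distinct) = 100/100 · 99/100 · ··· · 89/100 ≈ 0.503.
So the probability of at least one match is 1 − 0.503 = 0.497.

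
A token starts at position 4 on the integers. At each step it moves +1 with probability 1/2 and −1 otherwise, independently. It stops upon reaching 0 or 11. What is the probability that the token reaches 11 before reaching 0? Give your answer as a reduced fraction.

With a fair step, P(i) = ½P(i−1) + ½P(i+1) with P(0)=0, P(11)=1 has the linear solution P(i) = i/11.
P(4) = 4/11.

4/11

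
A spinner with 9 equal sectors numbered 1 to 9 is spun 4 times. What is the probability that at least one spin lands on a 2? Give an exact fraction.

P(no spin lands on a 2) = (8/9)^4 = 4096/6561.
P(at least one) = 1 − 4096/6561 = 2465/6561.

2465/6561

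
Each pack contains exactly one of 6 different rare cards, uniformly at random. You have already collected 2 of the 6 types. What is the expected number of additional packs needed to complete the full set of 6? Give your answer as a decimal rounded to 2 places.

Starting from 2 distinct types, each trial gives a new one with probability (6−i)/6 when i types are held, so the wait for the next new type is 6/(6−i).
E = 6/4 + 6/3 + 6/2 + 6/1 = 25/2 ≈ 12.50.

12.50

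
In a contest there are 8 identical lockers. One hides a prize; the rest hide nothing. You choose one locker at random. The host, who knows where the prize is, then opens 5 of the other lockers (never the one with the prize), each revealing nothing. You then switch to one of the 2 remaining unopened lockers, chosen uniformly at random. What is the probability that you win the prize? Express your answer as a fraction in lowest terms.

7/16

Your original locker holds the prize with probability 1/8, so the other 7 collectively hold it with probability 7/8.
The host can always find 5 empty lockers to open, so the reveals don't change that 7/8; it is now spread over the 2 remaining unopened lockers.
P(win by switching) = (7/8) · (1/2) = 7/16.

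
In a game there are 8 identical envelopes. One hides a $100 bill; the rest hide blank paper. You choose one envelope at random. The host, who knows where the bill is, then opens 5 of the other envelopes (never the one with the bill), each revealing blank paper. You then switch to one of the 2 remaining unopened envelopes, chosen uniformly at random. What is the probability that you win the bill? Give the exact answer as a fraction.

7/16

Your original envelope holds the bill with probability 1/8, so the other 7 collectively hold it with probability 7/8.
The host can always find 5 empty envelopes to open, so the reveals don't change that 7/8; it is now spread over the 2 remaining unopened envelopes.
P(win by switching) = (7/8) · (1/2) = 7/16.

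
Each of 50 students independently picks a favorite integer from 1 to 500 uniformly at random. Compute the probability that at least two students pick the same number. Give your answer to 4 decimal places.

0.9207

It's easier to compute the probability that all 50 are distinct.
P(all distinct) = 500/500 · 499/500 · ··· · 451/500 ≈ 0.0793.
So the probability of at least one match is 1 − 0.0793 = 0.9207.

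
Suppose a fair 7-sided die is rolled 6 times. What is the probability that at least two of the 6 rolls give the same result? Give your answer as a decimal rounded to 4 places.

0.9572

P(all 6 different) = 7/7 · 6/7 · ··· · 2/7 ≈ 0.0428.
P(at least two equal) = 1 − 0.0428 = 0.9572.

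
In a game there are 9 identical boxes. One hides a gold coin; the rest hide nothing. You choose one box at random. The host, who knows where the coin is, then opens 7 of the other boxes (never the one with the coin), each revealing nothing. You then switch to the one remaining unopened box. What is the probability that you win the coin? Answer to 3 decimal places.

Your original box holds the coin with probability 1/9, so the other 8 collectively hold it with probability 8/9.
The host can always find 7 empty boxes to open, so the reveals don't change that 8/9; it is now spread over the 1 remaining unopened box.
P(win by switching) = (8/9) · (1/1) = 8/9 ≈ 0.889.

0.889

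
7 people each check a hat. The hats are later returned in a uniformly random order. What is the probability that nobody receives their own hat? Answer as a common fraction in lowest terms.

103/280

This is the derangement probability: permutations of 7 with no fixed point.
D(7) = 7! · (1 − 1/1! + 1/2! − ··· + (−1)^7/7!) = 1854.
P = 1854/5040 = 103/280.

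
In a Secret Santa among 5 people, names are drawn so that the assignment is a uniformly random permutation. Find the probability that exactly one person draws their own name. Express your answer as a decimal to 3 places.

0.375

Choose which one is fixed: C(5,1) = 5 ways.
The remaining 4 must have no fixed point: D(4) = 9.
P = 5·9/120 = 3/8 ≈ 0.375.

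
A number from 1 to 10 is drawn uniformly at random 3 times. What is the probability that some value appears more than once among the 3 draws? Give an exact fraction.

P(all 3 different) = 10/10 · 9/10 · ··· · 8/10 = 18/25.
P(at least two equal) = 1 − 18/25 = 7/25.

7/25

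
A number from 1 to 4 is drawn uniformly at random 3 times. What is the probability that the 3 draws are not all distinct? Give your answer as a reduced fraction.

5/8

P(all 3 different) = 4/4 · 3/4 · ··· · 2/4 = 3/8.
P(at least two equal) = 1 − 3/8 = 5/8.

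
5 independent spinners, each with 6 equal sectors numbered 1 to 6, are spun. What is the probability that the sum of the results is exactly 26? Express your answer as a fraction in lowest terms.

There are 6^5 = 7776 equally likely outcomes.
The number of ordered 5-tuples from {1,…,6} summing to 26 is 70.
P(sum = 26) = 70/7776 = 35/3888.

35/3888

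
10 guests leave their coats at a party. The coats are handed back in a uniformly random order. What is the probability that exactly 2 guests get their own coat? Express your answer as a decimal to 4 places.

0.1839

Choose which 2 of the 10 are fixed: C(10,2) = 45 ways.
The remaining 8 must have no fixed point: D(8) = 14833.
P = 45·14833/3628800 = 2119/11520 ≈ 0.1839.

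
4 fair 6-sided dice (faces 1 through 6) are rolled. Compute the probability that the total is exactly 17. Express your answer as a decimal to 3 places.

0.080

There are 6^4 = 1296 equally likely outcomes.
The number of ordered 4-tuples from {1,…,6} summing to 17 is 104.
P(sum = 17) = 104/1296 = 13/162 ≈ 0.080.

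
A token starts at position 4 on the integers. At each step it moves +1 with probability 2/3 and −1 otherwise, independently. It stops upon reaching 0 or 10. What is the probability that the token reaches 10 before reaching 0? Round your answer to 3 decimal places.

Let r = q/p = (1/3)/(2/3) = 1/2. The recurrence P(i) = p·P(i+1) + q·P(i−1) with P(0)=0, P(10)=1 gives P(i) = (1 − r^i)/(1 − r^10).
P(4) = (1 − (1/2)^4) / (1 − (1/2)^10) = 320/341 ≈ 0.938.

0.938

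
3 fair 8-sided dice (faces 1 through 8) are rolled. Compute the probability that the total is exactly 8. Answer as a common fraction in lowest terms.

21/512

There are 8^3 = 512 equally likely outcomes.
The number of ordered 3-tuples from {1,…,8} summing to 8 is 21.
P(sum = 8) = 21/512.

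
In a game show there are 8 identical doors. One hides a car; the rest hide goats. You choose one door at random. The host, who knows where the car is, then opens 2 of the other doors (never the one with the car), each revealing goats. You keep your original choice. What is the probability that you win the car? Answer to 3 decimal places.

0.125

The host can always open 2 empty doors regardless of your choice, so the reveals give no information about your original door.
P(win by staying) = 1/8 ≈ 0.125.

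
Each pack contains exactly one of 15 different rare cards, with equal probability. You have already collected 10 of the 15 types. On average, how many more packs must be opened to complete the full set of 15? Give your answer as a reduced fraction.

137/4

Starting from 10 distinct types, each trial gives a new one with probability (15−i)/15 when i types are held, so the wait for the next new type is 15/(15−i).
E = 15/5 + 15/4 + 15/3 + 15/2 + 15/1 = 137/4.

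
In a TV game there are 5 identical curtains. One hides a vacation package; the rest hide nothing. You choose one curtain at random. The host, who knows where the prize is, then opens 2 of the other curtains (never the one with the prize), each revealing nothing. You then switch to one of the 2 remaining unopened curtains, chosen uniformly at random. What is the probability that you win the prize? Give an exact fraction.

Your original curtain holds the prize with probability 1/5, so the other 4 collectively hold it with probability 4/5.
The host can always find 2 empty curtains to open, so the reveals don't change that 4/5; it is now spread over the 2 remaining unopened curtains.
P(win by switching) = (4/5) · (1/2) = 2/5.

2/5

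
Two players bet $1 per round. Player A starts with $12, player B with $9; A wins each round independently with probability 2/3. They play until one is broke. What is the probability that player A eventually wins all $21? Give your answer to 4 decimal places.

Let r = q/p = (1/3)/(2/3) = 1/2. The recurrence P(i) = p·P(i+1) + q·P(i−1) with P(0)=0, P(21)=1 gives P(i) = (1 − r^i)/(1 − r^21).
P(12) = (1 − (1/2)^12) / (1 − (1/2)^21) = 299520/299593 ≈ 0.9998.

0.9998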